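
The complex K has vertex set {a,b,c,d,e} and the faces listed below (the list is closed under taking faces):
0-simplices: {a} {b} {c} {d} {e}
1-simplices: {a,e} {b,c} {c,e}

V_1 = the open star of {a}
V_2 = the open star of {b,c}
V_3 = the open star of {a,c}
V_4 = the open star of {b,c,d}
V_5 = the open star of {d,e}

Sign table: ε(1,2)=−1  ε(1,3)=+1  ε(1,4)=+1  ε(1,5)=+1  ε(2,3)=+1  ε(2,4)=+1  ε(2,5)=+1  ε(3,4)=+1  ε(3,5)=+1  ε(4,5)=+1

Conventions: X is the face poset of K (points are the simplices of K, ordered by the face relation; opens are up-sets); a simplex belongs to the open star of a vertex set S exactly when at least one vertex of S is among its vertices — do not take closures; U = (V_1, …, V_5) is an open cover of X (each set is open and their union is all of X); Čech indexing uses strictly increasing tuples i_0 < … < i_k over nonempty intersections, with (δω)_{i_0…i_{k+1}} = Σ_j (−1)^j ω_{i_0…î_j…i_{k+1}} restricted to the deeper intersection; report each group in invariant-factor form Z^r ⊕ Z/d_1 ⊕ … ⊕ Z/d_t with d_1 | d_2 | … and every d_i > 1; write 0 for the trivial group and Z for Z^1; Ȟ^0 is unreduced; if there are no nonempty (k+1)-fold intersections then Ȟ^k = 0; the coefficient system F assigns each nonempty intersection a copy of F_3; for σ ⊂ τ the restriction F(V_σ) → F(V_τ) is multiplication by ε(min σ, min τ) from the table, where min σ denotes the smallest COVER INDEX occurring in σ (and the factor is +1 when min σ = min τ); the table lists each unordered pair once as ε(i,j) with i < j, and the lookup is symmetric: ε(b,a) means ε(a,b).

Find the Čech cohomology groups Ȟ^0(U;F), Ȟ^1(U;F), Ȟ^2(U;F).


Ȟ^0 ≅ Z/3, Ȟ^1 ≅ 0, Ȟ^2 ≅ 0

nonempty overlaps:
  V1={{a},{a,e}} V2={{b},{c},{b,c},{c,e}} V3={{a},{c},{a,e},{b,c},{c,e}} V4={{b},{c},{d},{b,c},{c,e}} V5={{d},{e},{a,e},{c,e}}
  V13={{a},{a,e}} V15={{a,e}} V23={{c},{b,c},{c,e}} V24={{b},{c},{b,c},{c,e}} V25={{c,e}} V34={{c},{b,c},{c,e}} V35={{a,e},{c,e}} V45={{d},{c,e}}
  V135={{a,e}} V234={{c},{b,c},{c,e}} V235={{c,e}} V245={{c,e}} V345={{c,e}}
  V2345={{c,e}}
C dims 5,8,5,1; δ0: rk_F3 4; δ1: rk_F3 4; δ2: rk_F3 1
degree 0: 5−4−0 = 1 → Ȟ^0 ≅ Z/3
degree 1: 8−4−4 = 0 → Ȟ^1 ≅ 0
degree 2: 5−1−4 = 0 → Ȟ^2 ≅ 0


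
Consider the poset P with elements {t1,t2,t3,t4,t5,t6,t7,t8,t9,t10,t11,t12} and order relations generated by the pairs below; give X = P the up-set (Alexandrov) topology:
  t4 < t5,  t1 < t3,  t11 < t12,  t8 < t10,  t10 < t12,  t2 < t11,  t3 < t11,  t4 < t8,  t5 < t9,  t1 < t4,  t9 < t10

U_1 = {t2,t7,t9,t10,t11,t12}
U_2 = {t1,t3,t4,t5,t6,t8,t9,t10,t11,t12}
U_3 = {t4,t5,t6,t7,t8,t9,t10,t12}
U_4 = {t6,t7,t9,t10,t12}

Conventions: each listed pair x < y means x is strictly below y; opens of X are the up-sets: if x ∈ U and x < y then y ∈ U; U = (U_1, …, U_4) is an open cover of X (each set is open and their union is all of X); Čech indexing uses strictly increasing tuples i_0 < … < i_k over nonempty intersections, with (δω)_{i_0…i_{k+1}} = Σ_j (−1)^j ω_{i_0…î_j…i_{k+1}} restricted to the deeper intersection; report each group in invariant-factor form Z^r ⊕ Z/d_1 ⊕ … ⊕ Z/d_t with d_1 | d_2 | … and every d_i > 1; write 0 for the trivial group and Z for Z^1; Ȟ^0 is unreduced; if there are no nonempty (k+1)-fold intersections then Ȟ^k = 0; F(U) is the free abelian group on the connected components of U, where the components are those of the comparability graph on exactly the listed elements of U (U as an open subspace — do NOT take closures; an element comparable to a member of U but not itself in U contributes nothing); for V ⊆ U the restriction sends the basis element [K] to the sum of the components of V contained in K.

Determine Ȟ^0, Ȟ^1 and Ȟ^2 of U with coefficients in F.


nerve of the cover:
  U12={t9,t10,t11,t12} U13={t7,t9,t10,t12} U14={t7,t9,t10,t12} U23={t4,t5,t6,t8,t9,t10,t12} U24={t6,t9,t10,t12} U34={t6,t7,t9,t10,t12}
  U123={t9,t10,t12} U124={t9,t10,t12} U134={t7,t9,t10,t12} U234={t6,t9,t10,t12}
  U1234={t9,t10,t12}
components per intersection:
  U1: {t2,t9,t10,t11,t12} {t7}
  U2: {t1,t3,t4,t5,t8,t9,t10,t11,t12} {t6}
  U3: {t4,t5,t8,t9,t10,t12} {t6} {t7}
  U4: {t6} {t7} {t9,t10,t12}
  U12: {t9,t10,t11,t12}
  U13: {t7} {t9,t10,t12}
  U14: {t7} {t9,t10,t12}
  U23: {t4,t5,t8,t9,t10,t12} {t6}
  U24: {t6} {t9,t10,t12}
  U34: {t6} {t7} {t9,t10,t12}
  U123: {t9,t10,t12}
  U124: {t9,t10,t12}
  U134: {t7} {t9,t10,t12}
  U234: {t6} {t9,t10,t12}
  U1234: {t9,t10,t12}
C dims 10,12,6,1; δ0: rk 7, SNF 1^7; δ1: rk 5, SNF 1^5; δ2: rk 1, SNF 1^1
Ȟ^0 = (10 − 7) − 0 = 3, so Ȟ^0 ≅ Z^3
Ȟ^1 = (12 − 5) − 7 = 0, so Ȟ^1 ≅ 0
Ȟ^2 = (6 − 1) − 5 = 0, so Ȟ^2 ≅ 0

Ȟ^0 ≅ Z^3,  Ȟ^1 ≅ 0,  Ȟ^2 ≅ 0


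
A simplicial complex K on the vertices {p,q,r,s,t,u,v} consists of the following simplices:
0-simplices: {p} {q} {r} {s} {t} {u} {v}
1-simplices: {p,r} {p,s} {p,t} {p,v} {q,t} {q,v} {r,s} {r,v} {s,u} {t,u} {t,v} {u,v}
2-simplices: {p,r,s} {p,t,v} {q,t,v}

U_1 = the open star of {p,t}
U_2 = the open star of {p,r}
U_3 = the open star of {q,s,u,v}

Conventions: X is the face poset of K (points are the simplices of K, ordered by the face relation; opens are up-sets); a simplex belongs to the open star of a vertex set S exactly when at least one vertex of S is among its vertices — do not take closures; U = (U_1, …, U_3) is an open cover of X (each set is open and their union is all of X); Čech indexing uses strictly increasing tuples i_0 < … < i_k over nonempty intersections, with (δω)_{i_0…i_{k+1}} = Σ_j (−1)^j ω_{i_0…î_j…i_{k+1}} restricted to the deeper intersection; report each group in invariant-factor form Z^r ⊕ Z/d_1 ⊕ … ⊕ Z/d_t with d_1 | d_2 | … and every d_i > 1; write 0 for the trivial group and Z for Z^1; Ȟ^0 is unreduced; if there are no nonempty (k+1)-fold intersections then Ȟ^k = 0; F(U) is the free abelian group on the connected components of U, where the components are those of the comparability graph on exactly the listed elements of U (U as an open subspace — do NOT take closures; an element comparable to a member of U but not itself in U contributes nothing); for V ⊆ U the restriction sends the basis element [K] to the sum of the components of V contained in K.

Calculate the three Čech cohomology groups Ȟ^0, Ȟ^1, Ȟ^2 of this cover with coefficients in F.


intersection data:
  U1={{p},{t},{p,r},{p,s},{p,t},{p,v},{q,t},{t,u},{t,v},{p,r,s},{p,t,v},{q,t,v}} U2={{p},{r},{p,r},{p,s},{p,t},{p,v},{r,s},{r,v},{p,r,s},{p,t,v}} U3={{q},{s},{u},{v},{p,s},{p,v},{q,t},{q,v},{r,s},{r,v},{s,u},{t,u},{t,v},{u,v},{p,r,s},{p,t,v},{q,t,v}}
  U12={{p},{p,r},{p,s},{p,t},{p,v},{p,r,s},{p,t,v}} U13={{p,s},{p,v},{q,t},{t,u},{t,v},{p,r,s},{p,t,v},{q,t,v}} U23={{p,s},{p,v},{r,s},{r,v},{p,r,s},{p,t,v}}
  U123={{p,s},{p,v},{p,r,s},{p,t,v}}
components per intersection:
  U1: {{p},{t},{p,r},{p,s},{p,t},{p,v},{q,t},{t,u},{t,v},{p,r,s},{p,t,v},{q,t,v}}
  U2: {{p},{r},{p,r},{p,s},{p,t},{p,v},{r,s},{r,v},{p,r,s},{p,t,v}}
  U3: {{q},{s},{u},{v},{p,s},{p,v},{q,t},{q,v},{r,s},{r,v},{s,u},{t,u},{t,v},{u,v},{p,r,s},{p,t,v},{q,t,v}}
  U12: {{p},{p,r},{p,s},{p,t},{p,v},{p,r,s},{p,t,v}}
  U13: {{p,s},{p,r,s}} {{p,v},{q,t},{t,v},{p,t,v},{q,t,v}} {{t,u}}
  U23: {{p,s},{r,s},{p,r,s}} {{p,v},{p,t,v}} {{r,v}}
  U123: {{p,s},{p,r,s}} {{p,v},{p,t,v}}
C dims 3,7,2; δ0: rk 2, SNF 1^2; δ1: rk 2, SNF 1^2
Ȟ^0 = (3 − 2) − 0 = 1, so Ȟ^0 ≅ Z
Ȟ^1 = (7 − 2) − 2 = 3, so Ȟ^1 ≅ Z^3
Ȟ^2 = (2 − 0) − 2 = 0, so Ȟ^2 ≅ 0

Ȟ^0 = Z; Ȟ^1 = Z^3; Ȟ^2 = 0


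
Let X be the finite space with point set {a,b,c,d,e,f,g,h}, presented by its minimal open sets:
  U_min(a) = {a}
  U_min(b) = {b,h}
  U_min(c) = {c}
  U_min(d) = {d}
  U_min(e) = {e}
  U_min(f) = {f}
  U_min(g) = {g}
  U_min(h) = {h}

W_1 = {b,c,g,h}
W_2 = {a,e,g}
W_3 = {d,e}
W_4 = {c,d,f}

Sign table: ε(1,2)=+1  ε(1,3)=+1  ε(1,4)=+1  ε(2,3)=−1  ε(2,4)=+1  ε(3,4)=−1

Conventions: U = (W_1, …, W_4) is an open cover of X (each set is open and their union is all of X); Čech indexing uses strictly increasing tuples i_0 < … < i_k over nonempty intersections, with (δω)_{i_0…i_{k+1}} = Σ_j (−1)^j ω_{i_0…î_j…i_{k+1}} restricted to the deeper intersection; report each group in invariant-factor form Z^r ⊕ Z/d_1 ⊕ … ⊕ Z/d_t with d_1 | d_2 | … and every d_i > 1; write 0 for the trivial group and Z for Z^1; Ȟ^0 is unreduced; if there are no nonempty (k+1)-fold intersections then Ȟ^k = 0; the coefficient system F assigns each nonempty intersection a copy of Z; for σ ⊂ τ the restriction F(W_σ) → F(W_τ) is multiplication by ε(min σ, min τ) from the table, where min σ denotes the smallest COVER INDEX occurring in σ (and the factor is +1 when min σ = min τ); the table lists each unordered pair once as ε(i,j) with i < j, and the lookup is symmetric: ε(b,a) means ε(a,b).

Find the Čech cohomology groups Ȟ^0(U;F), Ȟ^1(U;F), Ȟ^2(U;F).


nonempty overlaps:
  W12={g} W14={c} W23={e} W34={d}
C dims 4,4; δ0: rk 3, SNF 1^3
degree 0: 4−3−0 = 1 → Ȟ^0 ≅ Z
degree 1: 4−0−3 = 1 → Ȟ^1 ≅ Z
degree 2: 0−0−0 = 0 → Ȟ^2 ≅ 0

Ȟ^0(U;F) ≅ Z, Ȟ^1(U;F) ≅ Z and Ȟ^2(U;F) ≅ 0


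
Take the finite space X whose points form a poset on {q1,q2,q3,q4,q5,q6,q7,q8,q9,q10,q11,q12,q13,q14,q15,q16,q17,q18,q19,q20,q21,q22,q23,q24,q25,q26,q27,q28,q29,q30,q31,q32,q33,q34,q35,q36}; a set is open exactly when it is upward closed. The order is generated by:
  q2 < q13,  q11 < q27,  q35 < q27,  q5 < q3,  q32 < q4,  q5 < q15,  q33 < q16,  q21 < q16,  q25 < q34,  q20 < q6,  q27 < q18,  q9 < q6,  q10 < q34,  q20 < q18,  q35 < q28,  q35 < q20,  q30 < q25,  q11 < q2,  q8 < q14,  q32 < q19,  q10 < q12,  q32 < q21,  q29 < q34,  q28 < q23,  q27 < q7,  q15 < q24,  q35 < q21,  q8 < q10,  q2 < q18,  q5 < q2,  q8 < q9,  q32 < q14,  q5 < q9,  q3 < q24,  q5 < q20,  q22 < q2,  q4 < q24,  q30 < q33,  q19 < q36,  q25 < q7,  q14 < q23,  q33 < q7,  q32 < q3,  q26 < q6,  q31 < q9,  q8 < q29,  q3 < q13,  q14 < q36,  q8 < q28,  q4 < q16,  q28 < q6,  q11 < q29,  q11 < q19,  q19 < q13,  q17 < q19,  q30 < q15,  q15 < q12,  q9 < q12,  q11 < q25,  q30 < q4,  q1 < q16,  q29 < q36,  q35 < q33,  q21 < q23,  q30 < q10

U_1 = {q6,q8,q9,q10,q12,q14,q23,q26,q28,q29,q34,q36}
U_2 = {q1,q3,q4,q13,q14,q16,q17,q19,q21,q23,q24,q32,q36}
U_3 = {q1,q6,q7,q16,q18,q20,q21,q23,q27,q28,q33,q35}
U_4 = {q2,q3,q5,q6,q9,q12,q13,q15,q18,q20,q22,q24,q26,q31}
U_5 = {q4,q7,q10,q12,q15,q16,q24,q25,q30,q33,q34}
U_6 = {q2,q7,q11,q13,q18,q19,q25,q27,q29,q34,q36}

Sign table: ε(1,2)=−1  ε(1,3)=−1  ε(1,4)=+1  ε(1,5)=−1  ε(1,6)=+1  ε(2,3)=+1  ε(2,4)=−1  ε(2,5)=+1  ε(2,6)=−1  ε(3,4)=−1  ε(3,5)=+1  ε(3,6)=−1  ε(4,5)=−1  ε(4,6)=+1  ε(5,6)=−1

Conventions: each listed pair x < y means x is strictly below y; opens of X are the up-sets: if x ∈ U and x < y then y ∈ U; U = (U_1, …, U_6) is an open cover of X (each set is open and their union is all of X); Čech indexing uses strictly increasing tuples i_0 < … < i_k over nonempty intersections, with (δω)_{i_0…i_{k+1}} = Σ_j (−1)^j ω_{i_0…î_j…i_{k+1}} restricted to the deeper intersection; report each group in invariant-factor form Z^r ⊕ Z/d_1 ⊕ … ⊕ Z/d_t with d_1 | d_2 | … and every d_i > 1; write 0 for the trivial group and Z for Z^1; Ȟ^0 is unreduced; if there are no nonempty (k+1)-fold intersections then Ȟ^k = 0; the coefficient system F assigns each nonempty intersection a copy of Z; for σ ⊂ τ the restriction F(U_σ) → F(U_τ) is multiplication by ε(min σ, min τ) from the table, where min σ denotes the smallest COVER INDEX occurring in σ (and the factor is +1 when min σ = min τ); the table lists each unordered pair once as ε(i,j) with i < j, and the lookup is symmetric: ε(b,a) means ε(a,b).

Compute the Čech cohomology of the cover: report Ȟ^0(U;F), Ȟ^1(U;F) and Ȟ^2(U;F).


nonempty intersections:
  U12={q14,q23,q36} U13={q6,q23,q28} U14={q6,q9,q12,q26} U15={q10,q12,q34} U16={q29,q34,q36} U23={q1,q16,q21,q23} U24={q3,q13,q24} U25={q4,q16,q24} U26={q13,q19,q36} U34={q6,q18,q20} U35={q7,q16,q33} U36={q7,q18,q27} U45={q12,q15,q24} U46={q2,q13,q18} U56={q7,q25,q34}
  U123={q23} U126={q36} U134={q6} U145={q12} U156={q34} U235={q16} U245={q24} U246={q13} U346={q18} U356={q7}
C dims 6,15,10; δ0: rk 5, SNF 1^5; δ1: rk 10, SNF 1^9·2
Ȟ^0: (6−5)−0=1 ⇒ Z
Ȟ^1: (15−10)−5=0 ⇒ 0
Ȟ^2: (10−0)−10=0 plus torsion [2] ⇒ Z/2

Ȟ^0(U;F) ≅ Z; Ȟ^1(U;F) ≅ 0; Ȟ^2(U;F) ≅ Z/2


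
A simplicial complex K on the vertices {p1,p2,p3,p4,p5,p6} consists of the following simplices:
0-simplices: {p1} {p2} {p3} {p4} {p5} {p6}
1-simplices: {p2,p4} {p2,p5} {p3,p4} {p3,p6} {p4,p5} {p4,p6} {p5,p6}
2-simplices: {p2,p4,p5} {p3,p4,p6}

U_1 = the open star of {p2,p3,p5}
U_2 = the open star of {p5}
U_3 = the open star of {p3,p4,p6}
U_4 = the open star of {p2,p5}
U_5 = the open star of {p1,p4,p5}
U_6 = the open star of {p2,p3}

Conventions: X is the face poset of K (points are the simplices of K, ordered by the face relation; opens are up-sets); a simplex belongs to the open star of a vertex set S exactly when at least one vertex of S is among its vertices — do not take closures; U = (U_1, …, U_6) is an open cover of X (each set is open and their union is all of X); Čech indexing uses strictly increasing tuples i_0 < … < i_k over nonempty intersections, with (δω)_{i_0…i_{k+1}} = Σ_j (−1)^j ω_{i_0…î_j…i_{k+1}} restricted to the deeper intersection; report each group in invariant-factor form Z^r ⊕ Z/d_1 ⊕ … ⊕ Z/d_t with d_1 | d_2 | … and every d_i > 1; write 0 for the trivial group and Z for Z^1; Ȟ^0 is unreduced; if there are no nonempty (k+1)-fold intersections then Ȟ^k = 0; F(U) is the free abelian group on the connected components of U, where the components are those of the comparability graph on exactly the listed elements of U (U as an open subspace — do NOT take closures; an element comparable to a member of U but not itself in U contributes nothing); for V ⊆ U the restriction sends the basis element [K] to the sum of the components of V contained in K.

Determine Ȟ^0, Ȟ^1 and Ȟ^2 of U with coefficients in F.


Ȟ^0 ≅ Z^2; Ȟ^1 ≅ Z; Ȟ^2 ≅ 0

nerve simplices:
  U1={{p2},{p3},{p5},{p2,p4},{p2,p5},{p3,p4},{p3,p6},{p4,p5},{p5,p6},{p2,p4,p5},{p3,p4,p6}} U2={{p5},{p2,p5},{p4,p5},{p5,p6},{p2,p4,p5}} U3={{p3},{p4},{p6},{p2,p4},{p3,p4},{p3,p6},{p4,p5},{p4,p6},{p5,p6},{p2,p4,p5},{p3,p4,p6}} U4={{p2},{p5},{p2,p4},{p2,p5},{p4,p5},{p5,p6},{p2,p4,p5}} U5={{p1},{p4},{p5},{p2,p4},{p2,p5},{p3,p4},{p4,p5},{p4,p6},{p5,p6},{p2,p4,p5},{p3,p4,p6}} U6={{p2},{p3},{p2,p4},{p2,p5},{p3,p4},{p3,p6},{p2,p4,p5},{p3,p4,p6}}
  U12={{p5},{p2,p5},{p4,p5},{p5,p6},{p2,p4,p5}} U13={{p3},{p2,p4},{p3,p4},{p3,p6},{p4,p5},{p5,p6},{p2,p4,p5},{p3,p4,p6}} U14={{p2},{p5},{p2,p4},{p2,p5},{p4,p5},{p5,p6},{p2,p4,p5}} U15={{p5},{p2,p4},{p2,p5},{p3,p4},{p4,p5},{p5,p6},{p2,p4,p5},{p3,p4,p6}} U16={{p2},{p3},{p2,p4},{p2,p5},{p3,p4},{p3,p6},{p2,p4,p5},{p3,p4,p6}} U23={{p4,p5},{p5,p6},{p2,p4,p5}} U24={{p5},{p2,p5},{p4,p5},{p5,p6},{p2,p4,p5}} U25={{p5},{p2,p5},{p4,p5},{p5,p6},{p2,p4,p5}} U26={{p2,p5},{p2,p4,p5}} U34={{p2,p4},{p4,p5},{p5,p6},{p2,p4,p5}} U35={{p4},{p2,p4},{p3,p4},{p4,p5},{p4,p6},{p5,p6},{p2,p4,p5},{p3,p4,p6}} U36={{p3},{p2,p4},{p3,p4},{p3,p6},{p2,p4,p5},{p3,p4,p6}} U45={{p5},{p2,p4},{p2,p5},{p4,p5},{p5,p6},{p2,p4,p5}} U46={{p2},{p2,p4},{p2,p5},{p2,p4,p5}} U56={{p2,p4},{p2,p5},{p3,p4},{p2,p4,p5},{p3,p4,p6}}
  U123={{p4,p5},{p5,p6},{p2,p4,p5}} U124={{p5},{p2,p5},{p4,p5},{p5,p6},{p2,p4,p5}} U125={{p5},{p2,p5},{p4,p5},{p5,p6},{p2,p4,p5}} U126={{p2,p5},{p2,p4,p5}} U134={{p2,p4},{p4,p5},{p5,p6},{p2,p4,p5}} U135={{p2,p4},{p3,p4},{p4,p5},{p5,p6},{p2,p4,p5},{p3,p4,p6}} U136={{p3},{p2,p4},{p3,p4},{p3,p6},{p2,p4,p5},{p3,p4,p6}} U145={{p5},{p2,p4},{p2,p5},{p4,p5},{p5,p6},{p2,p4,p5}} U146={{p2},{p2,p4},{p2,p5},{p2,p4,p5}} U156={{p2,p4},{p2,p5},{p3,p4},{p2,p4,p5},{p3,p4,p6}} U234={{p4,p5},{p5,p6},{p2,p4,p5}} U235={{p4,p5},{p5,p6},{p2,p4,p5}} U236={{p2,p4,p5}} U245={{p5},{p2,p5},{p4,p5},{p5,p6},{p2,p4,p5}} U246={{p2,p5},{p2,p4,p5}} U256={{p2,p5},{p2,p4,p5}} U345={{p2,p4},{p4,p5},{p5,p6},{p2,p4,p5}} U346={{p2,p4},{p2,p4,p5}} U356={{p2,p4},{p3,p4},{p2,p4,p5},{p3,p4,p6}} U456={{p2,p4},{p2,p5},{p2,p4,p5}}
  U1234={{p4,p5},{p5,p6},{p2,p4,p5}} U1235={{p4,p5},{p5,p6},{p2,p4,p5}} U1236={{p2,p4,p5}} U1245={{p5},{p2,p5},{p4,p5},{p5,p6},{p2,p4,p5}} U1246={{p2,p5},{p2,p4,p5}} U1256={{p2,p5},{p2,p4,p5}} U1345={{p2,p4},{p4,p5},{p5,p6},{p2,p4,p5}} U1346={{p2,p4},{p2,p4,p5}} U1356={{p2,p4},{p3,p4},{p2,p4,p5},{p3,p4,p6}} U1456={{p2,p4},{p2,p5},{p2,p4,p5}} U2345={{p4,p5},{p5,p6},{p2,p4,p5}} U2346={{p2,p4,p5}} U2356={{p2,p4,p5}} U2456={{p2,p5},{p2,p4,p5}} U3456={{p2,p4},{p2,p4,p5}}
  U12345={{p4,p5},{p5,p6},{p2,p4,p5}} U12346={{p2,p4,p5}} U12356={{p2,p4,p5}} U12456={{p2,p5},{p2,p4,p5}} U13456={{p2,p4},{p2,p4,p5}} U23456={{p2,p4,p5}}
  U123456={{p2,p4,p5}}
components per intersection:
  U1: {{p2},{p5},{p2,p4},{p2,p5},{p4,p5},{p5,p6},{p2,p4,p5}} {{p3},{p3,p4},{p3,p6},{p3,p4,p6}}
  U2: {{p5},{p2,p5},{p4,p5},{p5,p6},{p2,p4,p5}}
  U3: {{p3},{p4},{p6},{p2,p4},{p3,p4},{p3,p6},{p4,p5},{p4,p6},{p5,p6},{p2,p4,p5},{p3,p4,p6}}
  U4: {{p2},{p5},{p2,p4},{p2,p5},{p4,p5},{p5,p6},{p2,p4,p5}}
  U5: {{p1}} {{p4},{p5},{p2,p4},{p2,p5},{p3,p4},{p4,p5},{p4,p6},{p5,p6},{p2,p4,p5},{p3,p4,p6}}
  U6: {{p2},{p2,p4},{p2,p5},{p2,p4,p5}} {{p3},{p3,p4},{p3,p6},{p3,p4,p6}}
  U12: {{p5},{p2,p5},{p4,p5},{p5,p6},{p2,p4,p5}}
  U13: {{p3},{p3,p4},{p3,p6},{p3,p4,p6}} {{p2,p4},{p4,p5},{p2,p4,p5}} {{p5,p6}}
  U14: {{p2},{p5},{p2,p4},{p2,p5},{p4,p5},{p5,p6},{p2,p4,p5}}
  U15: {{p5},{p2,p4},{p2,p5},{p4,p5},{p5,p6},{p2,p4,p5}} {{p3,p4},{p3,p4,p6}}
  U16: {{p2},{p2,p4},{p2,p5},{p2,p4,p5}} {{p3},{p3,p4},{p3,p6},{p3,p4,p6}}
  U23: {{p4,p5},{p2,p4,p5}} {{p5,p6}}
  U24: {{p5},{p2,p5},{p4,p5},{p5,p6},{p2,p4,p5}}
  U25: {{p5},{p2,p5},{p4,p5},{p5,p6},{p2,p4,p5}}
  U26: {{p2,p5},{p2,p4,p5}}
  U34: {{p2,p4},{p4,p5},{p2,p4,p5}} {{p5,p6}}
  U35: {{p4},{p2,p4},{p3,p4},{p4,p5},{p4,p6},{p2,p4,p5},{p3,p4,p6}} {{p5,p6}}
  U36: {{p3},{p3,p4},{p3,p6},{p3,p4,p6}} {{p2,p4},{p2,p4,p5}}
  U45: {{p5},{p2,p4},{p2,p5},{p4,p5},{p5,p6},{p2,p4,p5}}
  U46: {{p2},{p2,p4},{p2,p5},{p2,p4,p5}}
  U56: {{p2,p4},{p2,p5},{p2,p4,p5}} {{p3,p4},{p3,p4,p6}}
  U123: {{p4,p5},{p2,p4,p5}} {{p5,p6}}
  U124: {{p5},{p2,p5},{p4,p5},{p5,p6},{p2,p4,p5}}
  U125: {{p5},{p2,p5},{p4,p5},{p5,p6},{p2,p4,p5}}
  U126: {{p2,p5},{p2,p4,p5}}
  U134: {{p2,p4},{p4,p5},{p2,p4,p5}} {{p5,p6}}
  U135: {{p2,p4},{p4,p5},{p2,p4,p5}} {{p3,p4},{p3,p4,p6}} {{p5,p6}}
  U136: {{p3},{p3,p4},{p3,p6},{p3,p4,p6}} {{p2,p4},{p2,p4,p5}}
  U145: {{p5},{p2,p4},{p2,p5},{p4,p5},{p5,p6},{p2,p4,p5}}
  U146: {{p2},{p2,p4},{p2,p5},{p2,p4,p5}}
  U156: {{p2,p4},{p2,p5},{p2,p4,p5}} {{p3,p4},{p3,p4,p6}}
  U234: {{p4,p5},{p2,p4,p5}} {{p5,p6}}
  U235: {{p4,p5},{p2,p4,p5}} {{p5,p6}}
  U236: {{p2,p4,p5}}
  U245: {{p5},{p2,p5},{p4,p5},{p5,p6},{p2,p4,p5}}
  U246: {{p2,p5},{p2,p4,p5}}
  U256: {{p2,p5},{p2,p4,p5}}
  U345: {{p2,p4},{p4,p5},{p2,p4,p5}} {{p5,p6}}
  U346: {{p2,p4},{p2,p4,p5}}
  U356: {{p2,p4},{p2,p4,p5}} {{p3,p4},{p3,p4,p6}}
  U456: {{p2,p4},{p2,p5},{p2,p4,p5}}
  U1234: {{p4,p5},{p2,p4,p5}} {{p5,p6}}
  U1235: {{p4,p5},{p2,p4,p5}} {{p5,p6}}
  U1236: {{p2,p4,p5}}
  U1245: {{p5},{p2,p5},{p4,p5},{p5,p6},{p2,p4,p5}}
  U1246: {{p2,p5},{p2,p4,p5}}
  U1256: {{p2,p5},{p2,p4,p5}}
  U1345: {{p2,p4},{p4,p5},{p2,p4,p5}} {{p5,p6}}
  U1346: {{p2,p4},{p2,p4,p5}}
  U1356: {{p2,p4},{p2,p4,p5}} {{p3,p4},{p3,p4,p6}}
  U1456: {{p2,p4},{p2,p5},{p2,p4,p5}}
  U2345: {{p4,p5},{p2,p4,p5}} {{p5,p6}}
  U2346: {{p2,p4,p5}}
  U2356: {{p2,p4,p5}}
  U2456: {{p2,p5},{p2,p4,p5}}
  U3456: {{p2,p4},{p2,p4,p5}}
  U12345: {{p4,p5},{p2,p4,p5}} {{p5,p6}}
  U12346: {{p2,p4,p5}}
  U12356: {{p2,p4,p5}}
  U12456: {{p2,p5},{p2,p4,p5}}
  U13456: {{p2,p4},{p2,p4,p5}}
  U23456: {{p2,p4,p5}}
  U123456: {{p2,p4,p5}}
C dims 9,24,30,20; δ0: rk 7, SNF 1^7; δ1: rk 16, SNF 1^16; δ2: rk 14, SNF 1^14
degree 0: 9−7−0 = 2 → Ȟ^0 ≅ Z^2
degree 1: 24−16−7 = 1 → Ȟ^1 ≅ Z
degree 2: 30−14−16 = 0 → Ȟ^2 ≅ 0


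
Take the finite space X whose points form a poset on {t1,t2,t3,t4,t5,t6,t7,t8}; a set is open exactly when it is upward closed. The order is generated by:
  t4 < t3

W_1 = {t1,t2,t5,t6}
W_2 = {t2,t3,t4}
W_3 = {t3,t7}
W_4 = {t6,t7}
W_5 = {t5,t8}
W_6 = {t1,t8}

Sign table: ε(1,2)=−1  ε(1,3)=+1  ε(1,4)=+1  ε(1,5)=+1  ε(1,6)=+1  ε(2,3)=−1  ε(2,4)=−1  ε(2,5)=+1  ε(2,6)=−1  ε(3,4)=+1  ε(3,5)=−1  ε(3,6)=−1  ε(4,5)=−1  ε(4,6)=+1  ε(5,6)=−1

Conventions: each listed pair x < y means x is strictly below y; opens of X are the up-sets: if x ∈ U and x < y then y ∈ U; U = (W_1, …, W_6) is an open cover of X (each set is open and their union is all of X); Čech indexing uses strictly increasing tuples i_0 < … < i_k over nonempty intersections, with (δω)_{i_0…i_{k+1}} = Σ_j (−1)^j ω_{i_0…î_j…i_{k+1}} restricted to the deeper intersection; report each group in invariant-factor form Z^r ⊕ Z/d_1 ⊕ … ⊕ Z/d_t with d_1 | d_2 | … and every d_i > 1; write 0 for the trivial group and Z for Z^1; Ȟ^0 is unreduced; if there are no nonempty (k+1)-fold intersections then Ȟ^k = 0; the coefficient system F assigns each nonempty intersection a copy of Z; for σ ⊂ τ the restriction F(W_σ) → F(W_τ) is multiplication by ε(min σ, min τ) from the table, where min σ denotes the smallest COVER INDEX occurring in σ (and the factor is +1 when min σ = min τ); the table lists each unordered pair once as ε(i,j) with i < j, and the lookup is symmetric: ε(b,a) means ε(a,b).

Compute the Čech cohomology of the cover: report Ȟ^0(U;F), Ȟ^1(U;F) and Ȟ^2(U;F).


Ȟ^0 = 0, Ȟ^1 = Z ⊕ Z/2 and Ȟ^2 = 0

nonempty intersections:
  W12={t2} W14={t6} W15={t5} W16={t1} W23={t3} W34={t7} W56={t8}
C dims 6,7; δ0: rk 6, SNF 1^5·2
Ȟ^0: (6−6)−0=0 ⇒ 0
Ȟ^1: (7−0)−6=1 plus torsion [2] ⇒ Z ⊕ Z/2
Ȟ^2: (0−0)−0=0 ⇒ 0


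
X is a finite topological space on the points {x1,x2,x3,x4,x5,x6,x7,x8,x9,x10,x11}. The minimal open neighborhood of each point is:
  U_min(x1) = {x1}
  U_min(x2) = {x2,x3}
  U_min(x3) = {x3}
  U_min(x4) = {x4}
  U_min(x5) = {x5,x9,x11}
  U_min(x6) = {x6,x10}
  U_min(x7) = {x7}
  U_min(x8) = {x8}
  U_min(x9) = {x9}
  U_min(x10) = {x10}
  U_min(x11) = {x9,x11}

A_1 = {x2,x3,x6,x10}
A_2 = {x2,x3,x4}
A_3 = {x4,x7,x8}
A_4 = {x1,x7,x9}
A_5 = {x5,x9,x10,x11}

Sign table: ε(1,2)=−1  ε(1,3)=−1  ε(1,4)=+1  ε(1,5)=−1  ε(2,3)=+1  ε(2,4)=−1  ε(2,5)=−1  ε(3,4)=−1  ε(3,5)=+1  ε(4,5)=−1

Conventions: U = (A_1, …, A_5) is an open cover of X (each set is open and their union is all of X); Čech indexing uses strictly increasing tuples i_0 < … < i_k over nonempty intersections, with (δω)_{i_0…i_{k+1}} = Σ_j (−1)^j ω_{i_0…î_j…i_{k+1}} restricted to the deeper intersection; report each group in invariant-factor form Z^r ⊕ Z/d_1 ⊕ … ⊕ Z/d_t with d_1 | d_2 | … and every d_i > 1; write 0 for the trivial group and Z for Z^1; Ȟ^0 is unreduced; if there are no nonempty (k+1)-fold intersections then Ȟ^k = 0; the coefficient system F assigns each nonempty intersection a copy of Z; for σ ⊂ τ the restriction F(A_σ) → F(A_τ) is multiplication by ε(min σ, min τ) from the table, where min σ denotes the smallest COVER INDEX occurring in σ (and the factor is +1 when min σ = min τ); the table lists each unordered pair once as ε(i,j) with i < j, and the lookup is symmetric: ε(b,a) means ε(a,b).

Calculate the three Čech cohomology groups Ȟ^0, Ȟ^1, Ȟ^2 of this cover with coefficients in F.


Ȟ^0 ≅ Z; Ȟ^1 ≅ Z; Ȟ^2 ≅ 0

nerve simplices:
  A12={x2,x3} A15={x10} A23={x4} A34={x7} A45={x9}
C dims 5,5; δ0: rk 4, SNF 1^4
degree 0: 5−4−0 = 1 → Ȟ^0 ≅ Z
degree 1: 5−0−4 = 1 → Ȟ^1 ≅ Z
degree 2: 0−0−0 = 0 → Ȟ^2 ≅ 0


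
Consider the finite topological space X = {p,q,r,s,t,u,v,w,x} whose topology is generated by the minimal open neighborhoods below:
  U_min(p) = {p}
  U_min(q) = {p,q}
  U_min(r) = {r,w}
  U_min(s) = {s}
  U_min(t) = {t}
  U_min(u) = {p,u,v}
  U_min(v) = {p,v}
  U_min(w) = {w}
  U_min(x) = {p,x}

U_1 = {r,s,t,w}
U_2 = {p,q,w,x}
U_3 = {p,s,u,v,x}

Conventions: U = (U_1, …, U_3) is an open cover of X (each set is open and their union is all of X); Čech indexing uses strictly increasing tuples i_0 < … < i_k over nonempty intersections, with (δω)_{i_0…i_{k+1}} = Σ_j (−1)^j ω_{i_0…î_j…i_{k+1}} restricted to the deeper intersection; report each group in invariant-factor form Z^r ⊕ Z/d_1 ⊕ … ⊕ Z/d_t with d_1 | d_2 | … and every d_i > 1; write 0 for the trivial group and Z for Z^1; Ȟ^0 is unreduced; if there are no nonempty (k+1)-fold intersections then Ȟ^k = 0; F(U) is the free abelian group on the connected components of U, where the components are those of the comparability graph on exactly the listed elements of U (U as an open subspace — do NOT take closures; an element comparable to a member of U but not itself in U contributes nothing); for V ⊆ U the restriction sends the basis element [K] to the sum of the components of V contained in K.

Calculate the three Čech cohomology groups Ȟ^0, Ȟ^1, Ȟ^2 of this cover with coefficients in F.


Ȟ^0 ≅ Z^4,  Ȟ^1 ≅ 0,  Ȟ^2 ≅ 0

cover nerve:
  U12={w} U13={s} U23={p,x}
components per intersection:
  U1: {r,w} {s} {t}
  U2: {p,q,x} {w}
  U3: {p,u,v,x} {s}
  U12: {w}
  U13: {s}
  U23: {p,x}
C dims 7,3; δ0: rk 3, SNF 1^3
Ȟ^0: (7−3)−0=4 ⇒ Z^4
Ȟ^1: (3−0)−3=0 ⇒ 0
Ȟ^2: (0−0)−0=0 ⇒ 0


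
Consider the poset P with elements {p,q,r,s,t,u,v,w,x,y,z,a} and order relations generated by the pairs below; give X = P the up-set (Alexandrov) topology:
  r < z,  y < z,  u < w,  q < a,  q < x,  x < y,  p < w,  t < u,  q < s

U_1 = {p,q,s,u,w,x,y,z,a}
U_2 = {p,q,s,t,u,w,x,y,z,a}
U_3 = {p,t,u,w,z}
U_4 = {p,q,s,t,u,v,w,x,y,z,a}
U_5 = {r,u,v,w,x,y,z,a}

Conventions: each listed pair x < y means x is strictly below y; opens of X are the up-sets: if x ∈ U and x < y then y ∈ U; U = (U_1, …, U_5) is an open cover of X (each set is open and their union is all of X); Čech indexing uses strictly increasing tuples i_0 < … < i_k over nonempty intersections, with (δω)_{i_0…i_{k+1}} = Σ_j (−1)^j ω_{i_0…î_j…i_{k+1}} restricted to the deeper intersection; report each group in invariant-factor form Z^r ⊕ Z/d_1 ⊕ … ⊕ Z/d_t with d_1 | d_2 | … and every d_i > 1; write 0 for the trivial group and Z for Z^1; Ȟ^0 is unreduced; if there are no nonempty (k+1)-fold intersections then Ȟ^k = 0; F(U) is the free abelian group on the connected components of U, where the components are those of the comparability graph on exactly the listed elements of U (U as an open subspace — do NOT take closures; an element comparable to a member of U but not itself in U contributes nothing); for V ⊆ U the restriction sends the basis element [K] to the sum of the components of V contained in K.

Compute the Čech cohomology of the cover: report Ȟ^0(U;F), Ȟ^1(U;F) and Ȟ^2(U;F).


Ȟ^0 ≅ Z^3,  Ȟ^1 ≅ 0,  Ȟ^2 ≅ 0

nerve of the cover:
  U12={p,q,s,u,w,x,y,z,a} U13={p,u,w,z} U14={p,q,s,u,w,x,y,z,a} U15={u,w,x,y,z,a} U23={p,t,u,w,z} U24={p,q,s,t,u,w,x,y,z,a} U25={u,w,x,y,z,a} U34={p,t,u,w,z} U35={u,w,z} U45={u,v,w,x,y,z,a}
  U123={p,u,w,z} U124={p,q,s,u,w,x,y,z,a} U125={u,w,x,y,z,a} U134={p,u,w,z} U135={u,w,z} U145={u,w,x,y,z,a} U234={p,t,u,w,z} U235={u,w,z} U245={u,w,x,y,z,a} U345={u,w,z}
  U1234={p,u,w,z} U1235={u,w,z} U1245={u,w,x,y,z,a} U1345={u,w,z} U2345={u,w,z}
  U12345={u,w,z}
components per intersection:
  U1: {p,u,w} {q,s,x,y,z,a}
  U2: {p,t,u,w} {q,s,x,y,z,a}
  U3: {p,t,u,w} {z}
  U4: {p,t,u,w} {q,s,x,y,z,a} {v}
  U5: {r,x,y,z} {u,w} {v} {a}
  U12: {p,u,w} {q,s,x,y,z,a}
  U13: {p,u,w} {z}
  U14: {p,u,w} {q,s,x,y,z,a}
  U15: {u,w} {x,y,z} {a}
  U23: {p,t,u,w} {z}
  U24: {p,t,u,w} {q,s,x,y,z,a}
  U25: {u,w} {x,y,z} {a}
  U34: {p,t,u,w} {z}
  U35: {u,w} {z}
  U45: {u,w} {v} {x,y,z} {a}
  U123: {p,u,w} {z}
  U124: {p,u,w} {q,s,x,y,z,a}
  U125: {u,w} {x,y,z} {a}
  U134: {p,u,w} {z}
  U135: {u,w} {z}
  U145: {u,w} {x,y,z} {a}
  U234: {p,t,u,w} {z}
  U235: {u,w} {z}
  U245: {u,w} {x,y,z} {a}
  U345: {u,w} {z}
  U1234: {p,u,w} {z}
  U1235: {u,w} {z}
  U1245: {u,w} {x,y,z} {a}
  U1345: {u,w} {z}
  U2345: {u,w} {z}
  U12345: {u,w} {z}
C dims 13,24,23,11; δ0: rk 10, SNF 1^10; δ1: rk 14, SNF 1^14; δ2: rk 9, SNF 1^9
Ȟ^0 = (13 − 10) − 0 = 3, so Ȟ^0 ≅ Z^3
Ȟ^1 = (24 − 14) − 10 = 0, so Ȟ^1 ≅ 0
Ȟ^2 = (23 − 9) − 14 = 0, so Ȟ^2 ≅ 0


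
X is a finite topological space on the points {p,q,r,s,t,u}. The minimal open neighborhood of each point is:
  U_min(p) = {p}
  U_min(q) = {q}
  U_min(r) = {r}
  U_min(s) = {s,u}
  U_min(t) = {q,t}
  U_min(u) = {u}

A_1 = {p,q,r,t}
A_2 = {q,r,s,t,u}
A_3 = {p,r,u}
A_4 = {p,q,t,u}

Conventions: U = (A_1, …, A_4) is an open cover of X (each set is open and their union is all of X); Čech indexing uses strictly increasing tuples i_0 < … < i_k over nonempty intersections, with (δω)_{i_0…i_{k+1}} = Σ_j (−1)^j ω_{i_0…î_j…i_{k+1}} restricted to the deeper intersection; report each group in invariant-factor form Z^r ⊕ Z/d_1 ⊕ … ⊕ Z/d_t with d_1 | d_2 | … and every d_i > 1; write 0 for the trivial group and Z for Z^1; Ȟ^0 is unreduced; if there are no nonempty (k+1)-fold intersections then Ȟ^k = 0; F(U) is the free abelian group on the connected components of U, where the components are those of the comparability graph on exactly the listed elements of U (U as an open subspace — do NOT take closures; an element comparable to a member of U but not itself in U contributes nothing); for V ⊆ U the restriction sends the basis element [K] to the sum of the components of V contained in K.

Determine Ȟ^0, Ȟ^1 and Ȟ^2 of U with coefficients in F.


nonempty intersections:
  A12={q,r,t} A13={p,r} A14={p,q,t} A23={r,u} A24={q,t,u} A34={p,u}
  A123={r} A124={q,t} A134={p} A234={u}
components per intersection:
  A1: {p} {q,t} {r}
  A2: {q,t} {r} {s,u}
  A3: {p} {r} {u}
  A4: {p} {q,t} {u}
  A12: {q,t} {r}
  A13: {p} {r}
  A14: {p} {q,t}
  A23: {r} {u}
  A24: {q,t} {u}
  A34: {p} {u}
  A123: {r}
  A124: {q,t}
  A134: {p}
  A234: {u}
C dims 12,12,4; δ0: rk 8, SNF 1^8; δ1: rk 4, SNF 1^4
Ȟ^0: (12−8)−0=4 ⇒ Z^4
Ȟ^1: (12−4)−8=0 ⇒ 0
Ȟ^2: (4−0)−4=0 ⇒ 0

Ȟ^0 ≅ Z^4; Ȟ^1 ≅ 0; Ȟ^2 ≅ 0


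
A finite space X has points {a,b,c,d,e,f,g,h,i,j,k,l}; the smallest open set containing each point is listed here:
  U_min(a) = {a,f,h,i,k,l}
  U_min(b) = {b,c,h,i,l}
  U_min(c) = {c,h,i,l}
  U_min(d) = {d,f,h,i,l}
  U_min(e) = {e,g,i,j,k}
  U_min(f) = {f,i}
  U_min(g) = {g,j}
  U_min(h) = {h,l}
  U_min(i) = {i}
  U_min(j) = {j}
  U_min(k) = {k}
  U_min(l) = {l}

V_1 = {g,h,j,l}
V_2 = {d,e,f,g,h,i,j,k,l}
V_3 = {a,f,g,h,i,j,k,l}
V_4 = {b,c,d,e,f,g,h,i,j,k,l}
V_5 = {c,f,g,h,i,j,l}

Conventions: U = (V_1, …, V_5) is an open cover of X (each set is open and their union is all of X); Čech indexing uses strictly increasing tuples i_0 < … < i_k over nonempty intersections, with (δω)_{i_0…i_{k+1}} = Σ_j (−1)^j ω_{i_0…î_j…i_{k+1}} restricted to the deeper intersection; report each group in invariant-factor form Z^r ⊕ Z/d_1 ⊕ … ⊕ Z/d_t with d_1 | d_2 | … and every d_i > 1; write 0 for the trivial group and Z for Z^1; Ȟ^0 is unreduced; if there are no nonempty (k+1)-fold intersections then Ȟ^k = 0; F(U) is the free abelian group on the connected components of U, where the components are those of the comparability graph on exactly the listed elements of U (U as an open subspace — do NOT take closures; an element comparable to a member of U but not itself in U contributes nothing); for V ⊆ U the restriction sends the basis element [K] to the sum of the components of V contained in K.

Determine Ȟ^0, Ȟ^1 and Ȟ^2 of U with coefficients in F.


Ȟ^0 ≅ Z, Ȟ^1 ≅ Z^2, Ȟ^2 ≅ 0

nerve of the cover:
  V12={g,h,j,l} V13={g,h,j,l} V14={g,h,j,l} V15={g,h,j,l} V23={f,g,h,i,j,k,l} V24={d,e,f,g,h,i,j,k,l} V25={f,g,h,i,j,l} V34={f,g,h,i,j,k,l} V35={f,g,h,i,j,l} V45={c,f,g,h,i,j,l}
  V123={g,h,j,l} V124={g,h,j,l} V125={g,h,j,l} V134={g,h,j,l} V135={g,h,j,l} V145={g,h,j,l} V234={f,g,h,i,j,k,l} V235={f,g,h,i,j,l} V245={f,g,h,i,j,l} V345={f,g,h,i,j,l}
  V1234={g,h,j,l} V1235={g,h,j,l} V1245={g,h,j,l} V1345={g,h,j,l} V2345={f,g,h,i,j,l}
  V12345={g,h,j,l}
components per intersection:
  V1: {g,j} {h,l}
  V2: {d,e,f,g,h,i,j,k,l}
  V3: {a,f,h,i,k,l} {g,j}
  V4: {b,c,d,e,f,g,h,i,j,k,l}
  V5: {c,f,h,i,l} {g,j}
  V12: {g,j} {h,l}
  V13: {g,j} {h,l}
  V14: {g,j} {h,l}
  V15: {g,j} {h,l}
  V23: {f,i} {g,j} {h,l} {k}
  V24: {d,e,f,g,h,i,j,k,l}
  V25: {f,i} {g,j} {h,l}
  V34: {f,i} {g,j} {h,l} {k}
  V35: {f,i} {g,j} {h,l}
  V45: {c,f,h,i,l} {g,j}
  V123: {g,j} {h,l}
  V124: {g,j} {h,l}
  V125: {g,j} {h,l}
  V134: {g,j} {h,l}
  V135: {g,j} {h,l}
  V145: {g,j} {h,l}
  V234: {f,i} {g,j} {h,l} {k}
  V235: {f,i} {g,j} {h,l}
  V245: {f,i} {g,j} {h,l}
  V345: {f,i} {g,j} {h,l}
  V1234: {g,j} {h,l}
  V1235: {g,j} {h,l}
  V1245: {g,j} {h,l}
  V1345: {g,j} {h,l}
  V2345: {f,i} {g,j} {h,l}
  V12345: {g,j} {h,l}
C dims 8,25,25,11; δ0: rk 7, SNF 1^7; δ1: rk 16, SNF 1^16; δ2: rk 9, SNF 1^9
Ȟ^0 = (8 − 7) − 0 = 1, so Ȟ^0 ≅ Z
Ȟ^1 = (25 − 16) − 7 = 2, so Ȟ^1 ≅ Z^2
Ȟ^2 = (25 − 9) − 16 = 0, so Ȟ^2 ≅ 0


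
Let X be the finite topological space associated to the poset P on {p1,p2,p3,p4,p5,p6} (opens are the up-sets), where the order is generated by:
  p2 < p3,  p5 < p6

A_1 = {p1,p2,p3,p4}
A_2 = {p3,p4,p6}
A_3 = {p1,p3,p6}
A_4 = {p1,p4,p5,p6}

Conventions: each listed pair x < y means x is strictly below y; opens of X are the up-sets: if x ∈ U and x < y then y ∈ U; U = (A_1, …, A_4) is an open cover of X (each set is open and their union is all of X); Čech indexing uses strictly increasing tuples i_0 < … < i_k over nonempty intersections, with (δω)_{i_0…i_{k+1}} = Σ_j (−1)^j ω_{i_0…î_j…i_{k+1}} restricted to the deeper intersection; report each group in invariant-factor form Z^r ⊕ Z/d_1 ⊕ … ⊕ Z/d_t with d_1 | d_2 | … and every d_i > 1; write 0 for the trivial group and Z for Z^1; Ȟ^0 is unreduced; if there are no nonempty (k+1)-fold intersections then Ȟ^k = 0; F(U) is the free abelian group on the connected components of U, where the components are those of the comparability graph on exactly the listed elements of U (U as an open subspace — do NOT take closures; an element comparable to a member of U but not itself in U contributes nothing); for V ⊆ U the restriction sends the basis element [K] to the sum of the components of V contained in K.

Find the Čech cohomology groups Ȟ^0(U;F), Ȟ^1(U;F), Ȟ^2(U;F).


intersection data:
  A12={p3,p4} A13={p1,p3} A14={p1,p4} A23={p3,p6} A24={p4,p6} A34={p1,p6}
  A123={p3} A124={p4} A134={p1} A234={p6}
components per intersection:
  A1: {p1} {p2,p3} {p4}
  A2: {p3} {p4} {p6}
  A3: {p1} {p3} {p6}
  A4: {p1} {p4} {p5,p6}
  A12: {p3} {p4}
  A13: {p1} {p3}
  A14: {p1} {p4}
  A23: {p3} {p6}
  A24: {p4} {p6}
  A34: {p1} {p6}
  A123: {p3}
  A124: {p4}
  A134: {p1}
  A234: {p6}
C dims 12,12,4; δ0: rk 8, SNF 1^8; δ1: rk 4, SNF 1^4
Ȟ^0 = (12 − 8) − 0 = 4, so Ȟ^0 ≅ Z^4
Ȟ^1 = (12 − 4) − 8 = 0, so Ȟ^1 ≅ 0
Ȟ^2 = (4 − 0) − 4 = 0, so Ȟ^2 ≅ 0

Ȟ^0 = Z^4, Ȟ^1 = 0 and Ȟ^2 = 0


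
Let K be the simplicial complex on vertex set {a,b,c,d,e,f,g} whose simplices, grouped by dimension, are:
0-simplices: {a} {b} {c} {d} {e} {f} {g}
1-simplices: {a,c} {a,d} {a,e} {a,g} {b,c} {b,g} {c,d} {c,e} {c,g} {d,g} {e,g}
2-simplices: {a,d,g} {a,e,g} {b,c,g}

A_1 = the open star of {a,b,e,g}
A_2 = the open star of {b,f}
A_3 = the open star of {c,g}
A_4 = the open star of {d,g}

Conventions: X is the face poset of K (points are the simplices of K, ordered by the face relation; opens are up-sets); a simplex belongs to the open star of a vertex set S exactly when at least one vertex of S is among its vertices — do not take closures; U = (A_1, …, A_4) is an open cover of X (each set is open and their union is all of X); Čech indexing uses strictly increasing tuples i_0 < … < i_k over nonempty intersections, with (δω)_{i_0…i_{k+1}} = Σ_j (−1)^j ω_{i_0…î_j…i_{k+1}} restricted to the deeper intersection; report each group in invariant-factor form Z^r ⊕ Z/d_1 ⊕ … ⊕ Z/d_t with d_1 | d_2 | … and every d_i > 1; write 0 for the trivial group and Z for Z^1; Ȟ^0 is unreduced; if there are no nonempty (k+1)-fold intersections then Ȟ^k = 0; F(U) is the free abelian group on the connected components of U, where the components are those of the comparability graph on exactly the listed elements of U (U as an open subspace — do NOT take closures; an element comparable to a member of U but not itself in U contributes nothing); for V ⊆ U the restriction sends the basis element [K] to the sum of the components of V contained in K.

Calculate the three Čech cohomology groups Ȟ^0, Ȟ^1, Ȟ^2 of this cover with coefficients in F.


Ȟ^0 = Z^2, Ȟ^1 = Z^3 and Ȟ^2 = 0

cover nerve:
  A1={{a},{b},{e},{g},{a,c},{a,d},{a,e},{a,g},{b,c},{b,g},{c,e},{c,g},{d,g},{e,g},{a,d,g},{a,e,g},{b,c,g}} A2={{b},{f},{b,c},{b,g},{b,c,g}} A3={{c},{g},{a,c},{a,g},{b,c},{b,g},{c,d},{c,e},{c,g},{d,g},{e,g},{a,d,g},{a,e,g},{b,c,g}} A4={{d},{g},{a,d},{a,g},{b,g},{c,d},{c,g},{d,g},{e,g},{a,d,g},{a,e,g},{b,c,g}}
  A12={{b},{b,c},{b,g},{b,c,g}} A13={{g},{a,c},{a,g},{b,c},{b,g},{c,e},{c,g},{d,g},{e,g},{a,d,g},{a,e,g},{b,c,g}} A14={{g},{a,d},{a,g},{b,g},{c,g},{d,g},{e,g},{a,d,g},{a,e,g},{b,c,g}} A23={{b,c},{b,g},{b,c,g}} A24={{b,g},{b,c,g}} A34={{g},{a,g},{b,g},{c,d},{c,g},{d,g},{e,g},{a,d,g},{a,e,g},{b,c,g}}
  A123={{b,c},{b,g},{b,c,g}} A124={{b,g},{b,c,g}} A134={{g},{a,g},{b,g},{c,g},{d,g},{e,g},{a,d,g},{a,e,g},{b,c,g}} A234={{b,g},{b,c,g}}
  A1234={{b,g},{b,c,g}}
components per intersection:
  A1: {{a},{b},{e},{g},{a,c},{a,d},{a,e},{a,g},{b,c},{b,g},{c,e},{c,g},{d,g},{e,g},{a,d,g},{a,e,g},{b,c,g}}
  A2: {{b},{b,c},{b,g},{b,c,g}} {{f}}
  A3: {{c},{g},{a,c},{a,g},{b,c},{b,g},{c,d},{c,e},{c,g},{d,g},{e,g},{a,d,g},{a,e,g},{b,c,g}}
  A4: {{d},{g},{a,d},{a,g},{b,g},{c,d},{c,g},{d,g},{e,g},{a,d,g},{a,e,g},{b,c,g}}
  A12: {{b},{b,c},{b,g},{b,c,g}}
  A13: {{g},{a,g},{b,c},{b,g},{c,g},{d,g},{e,g},{a,d,g},{a,e,g},{b,c,g}} {{a,c}} {{c,e}}
  A14: {{g},{a,d},{a,g},{b,g},{c,g},{d,g},{e,g},{a,d,g},{a,e,g},{b,c,g}}
  A23: {{b,c},{b,g},{b,c,g}}
  A24: {{b,g},{b,c,g}}
  A34: {{g},{a,g},{b,g},{c,g},{d,g},{e,g},{a,d,g},{a,e,g},{b,c,g}} {{c,d}}
  A123: {{b,c},{b,g},{b,c,g}}
  A124: {{b,g},{b,c,g}}
  A134: {{g},{a,g},{b,g},{c,g},{d,g},{e,g},{a,d,g},{a,e,g},{b,c,g}}
  A234: {{b,g},{b,c,g}}
  A1234: {{b,g},{b,c,g}}
C dims 5,9,4,1; δ0: rk 3, SNF 1^3; δ1: rk 3, SNF 1^3; δ2: rk 1, SNF 1^1
Ȟ^0: (5−3)−0=2 ⇒ Z^2
Ȟ^1: (9−3)−3=3 ⇒ Z^3
Ȟ^2: (4−1)−3=0 ⇒ 0


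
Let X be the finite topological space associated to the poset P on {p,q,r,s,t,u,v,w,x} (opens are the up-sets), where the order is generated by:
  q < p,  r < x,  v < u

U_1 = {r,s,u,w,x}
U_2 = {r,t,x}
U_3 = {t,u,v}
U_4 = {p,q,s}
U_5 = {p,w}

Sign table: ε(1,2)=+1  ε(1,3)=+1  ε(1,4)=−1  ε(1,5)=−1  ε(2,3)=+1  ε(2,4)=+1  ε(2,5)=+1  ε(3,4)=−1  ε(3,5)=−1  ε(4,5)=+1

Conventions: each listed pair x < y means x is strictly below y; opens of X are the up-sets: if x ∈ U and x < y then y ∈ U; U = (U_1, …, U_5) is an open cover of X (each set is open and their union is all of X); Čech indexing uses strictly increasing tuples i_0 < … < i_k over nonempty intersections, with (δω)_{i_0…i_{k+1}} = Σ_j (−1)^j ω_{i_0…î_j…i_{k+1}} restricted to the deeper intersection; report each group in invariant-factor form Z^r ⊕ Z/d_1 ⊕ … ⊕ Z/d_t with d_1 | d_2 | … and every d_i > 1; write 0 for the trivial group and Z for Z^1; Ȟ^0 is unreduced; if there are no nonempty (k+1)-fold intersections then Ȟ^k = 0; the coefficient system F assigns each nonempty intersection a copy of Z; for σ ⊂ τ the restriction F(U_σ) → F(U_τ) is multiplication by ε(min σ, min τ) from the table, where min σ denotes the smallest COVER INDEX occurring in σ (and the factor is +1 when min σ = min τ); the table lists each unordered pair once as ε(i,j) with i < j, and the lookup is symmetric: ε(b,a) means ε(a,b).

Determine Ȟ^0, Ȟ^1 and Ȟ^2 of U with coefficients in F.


Ȟ^0 = Z, Ȟ^1 = Z^2, Ȟ^2 = 0

nonempty intersections:
  U12={r,x} U13={u} U14={s} U15={w} U23={t} U45={p}
C dims 5,6; δ0: rk 4, SNF 1^4
Ȟ^0: (5−4)−0=1 ⇒ Z
Ȟ^1: (6−0)−4=2 ⇒ Z^2
Ȟ^2: (0−0)−0=0 ⇒ 0
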